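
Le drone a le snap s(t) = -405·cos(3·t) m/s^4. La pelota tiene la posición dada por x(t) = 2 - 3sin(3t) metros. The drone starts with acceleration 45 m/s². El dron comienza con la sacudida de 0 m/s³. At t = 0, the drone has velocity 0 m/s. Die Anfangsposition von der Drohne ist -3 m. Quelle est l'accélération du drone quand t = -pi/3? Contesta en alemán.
Wir müssen die Stammfunktion unserer Gleichung für den Snap s(t) = -405·cos(3·t) 2-mal finden. Mit ∫s(t)dt und Anwendung von j(0) = 0, finden wir j(t) = -135·sin(3·t). Durch Integration von dem Ruck und Verwendung der Anfangsbedingung a(0) = 45, erhalten wir a(t) = 45·cos(3·t). Mit a(t) = 45·cos(3·t) und Einsetzen von t = -pi/3, finden wir a = -45.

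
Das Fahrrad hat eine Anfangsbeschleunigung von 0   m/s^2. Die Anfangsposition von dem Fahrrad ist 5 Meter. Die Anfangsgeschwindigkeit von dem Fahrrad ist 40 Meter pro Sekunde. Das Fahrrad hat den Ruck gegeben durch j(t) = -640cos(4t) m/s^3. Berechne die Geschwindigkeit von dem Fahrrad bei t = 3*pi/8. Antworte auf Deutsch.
Wir müssen das Integral unserer Gleichung für den Ruck j(t) = -640·cos(4·t) 2-mal finden. Mit ∫j(t)dt und Anwendung von a(0) = 0, finden wir a(t) = -160·sin(4·t). Durch Integration von der Beschleunigung und Verwendung der Anfangsbedingung v(0) = 40, erhalten wir v(t) = 40·cos(4·t). Mit v(t) = 40·cos(4·t) und Einsetzen von t = 3*pi/8, finden wir v = 0.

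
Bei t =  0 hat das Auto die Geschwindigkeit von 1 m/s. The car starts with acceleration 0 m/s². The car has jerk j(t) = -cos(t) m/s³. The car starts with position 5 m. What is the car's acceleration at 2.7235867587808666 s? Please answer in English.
We need to integrate our jerk equation j(t) = -cos(t) 1 time. The integral of jerk is acceleration. Using a(0) = 0, we get a(t) = -sin(t). We have acceleration a(t) = -sin(t). Substituting t = 2.7235867587808666: a(2.7235867587808666) = -0.405938848150118.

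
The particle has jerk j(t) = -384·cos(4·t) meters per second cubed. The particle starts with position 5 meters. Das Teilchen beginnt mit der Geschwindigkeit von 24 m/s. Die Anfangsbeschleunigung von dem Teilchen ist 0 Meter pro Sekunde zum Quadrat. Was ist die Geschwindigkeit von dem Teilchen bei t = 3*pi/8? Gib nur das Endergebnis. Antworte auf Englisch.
The velocity at t = 3*pi/8 is v = 0.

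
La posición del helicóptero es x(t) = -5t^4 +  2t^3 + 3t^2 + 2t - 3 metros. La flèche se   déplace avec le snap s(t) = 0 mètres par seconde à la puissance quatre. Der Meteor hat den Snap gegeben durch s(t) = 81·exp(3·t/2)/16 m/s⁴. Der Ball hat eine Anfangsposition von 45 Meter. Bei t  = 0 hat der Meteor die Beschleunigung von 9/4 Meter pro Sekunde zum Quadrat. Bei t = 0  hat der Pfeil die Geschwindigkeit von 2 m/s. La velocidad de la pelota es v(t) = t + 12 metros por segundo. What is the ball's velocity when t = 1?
Using v(t) = t + 12 and substituting t = 1, we find v = 13.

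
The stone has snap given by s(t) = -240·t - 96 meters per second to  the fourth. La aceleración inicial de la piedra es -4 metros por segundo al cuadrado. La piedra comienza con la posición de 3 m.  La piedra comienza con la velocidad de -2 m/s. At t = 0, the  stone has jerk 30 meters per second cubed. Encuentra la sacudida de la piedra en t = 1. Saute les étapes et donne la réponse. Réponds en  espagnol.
La respuesta es -186.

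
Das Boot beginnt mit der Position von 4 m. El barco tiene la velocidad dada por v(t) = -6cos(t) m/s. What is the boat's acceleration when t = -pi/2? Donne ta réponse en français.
En partant de la vitesse v(t) = -6·cos(t), nous prenons 1 dérivée. En prenant d/dt de v(t), nous trouvons a(t) = 6·sin(t). De l'équation de l'accélération a(t) = 6·sin(t), nous substituons t = -pi/2 pour obtenir a = -6.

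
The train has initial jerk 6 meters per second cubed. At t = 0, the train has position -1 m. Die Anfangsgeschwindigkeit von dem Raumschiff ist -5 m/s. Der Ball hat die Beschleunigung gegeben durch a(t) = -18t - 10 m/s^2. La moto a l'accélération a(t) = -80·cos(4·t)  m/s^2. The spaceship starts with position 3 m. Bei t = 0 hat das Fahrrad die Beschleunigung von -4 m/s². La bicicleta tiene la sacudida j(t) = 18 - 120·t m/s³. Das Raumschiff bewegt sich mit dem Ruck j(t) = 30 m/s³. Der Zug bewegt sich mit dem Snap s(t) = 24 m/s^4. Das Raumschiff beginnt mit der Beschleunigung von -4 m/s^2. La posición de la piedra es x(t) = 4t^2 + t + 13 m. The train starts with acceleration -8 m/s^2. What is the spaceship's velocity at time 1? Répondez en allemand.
Ausgehend von dem Ruck j(t) = 30, nehmen wir 2 Integrale. Die Stammfunktion von dem Ruck, mit a(0) = -4, ergibt die Beschleunigung: a(t) = 30·t - 4. Das Integral von der Beschleunigung ist die Geschwindigkeit. Mit v(0) = -5 erhalten wir v(t) = 15·t^2 - 4·t - 5. Mit v(t) = 15·t^2 - 4·t - 5 und Einsetzen von t = 1, finden wir v = 6.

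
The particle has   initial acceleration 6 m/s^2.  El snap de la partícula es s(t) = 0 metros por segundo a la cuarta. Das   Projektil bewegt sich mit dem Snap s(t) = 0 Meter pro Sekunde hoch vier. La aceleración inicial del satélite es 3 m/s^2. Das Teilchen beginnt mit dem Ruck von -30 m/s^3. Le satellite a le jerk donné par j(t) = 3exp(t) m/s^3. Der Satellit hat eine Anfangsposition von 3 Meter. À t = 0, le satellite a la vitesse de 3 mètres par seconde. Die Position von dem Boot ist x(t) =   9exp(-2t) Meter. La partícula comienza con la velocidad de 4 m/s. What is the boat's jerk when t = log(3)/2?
Starting from position x(t) = 9·exp(-2·t), we take 3 derivatives. Differentiating position, we get velocity: v(t) = -18·exp(-2·t). The derivative of velocity gives acceleration: a(t) = 36·exp(-2·t). Taking d/dt of a(t), we find j(t) = -72·exp(-2·t). From the given jerk equation j(t) = -72·exp(-2·t), we substitute t = log(3)/2 to get j = -24.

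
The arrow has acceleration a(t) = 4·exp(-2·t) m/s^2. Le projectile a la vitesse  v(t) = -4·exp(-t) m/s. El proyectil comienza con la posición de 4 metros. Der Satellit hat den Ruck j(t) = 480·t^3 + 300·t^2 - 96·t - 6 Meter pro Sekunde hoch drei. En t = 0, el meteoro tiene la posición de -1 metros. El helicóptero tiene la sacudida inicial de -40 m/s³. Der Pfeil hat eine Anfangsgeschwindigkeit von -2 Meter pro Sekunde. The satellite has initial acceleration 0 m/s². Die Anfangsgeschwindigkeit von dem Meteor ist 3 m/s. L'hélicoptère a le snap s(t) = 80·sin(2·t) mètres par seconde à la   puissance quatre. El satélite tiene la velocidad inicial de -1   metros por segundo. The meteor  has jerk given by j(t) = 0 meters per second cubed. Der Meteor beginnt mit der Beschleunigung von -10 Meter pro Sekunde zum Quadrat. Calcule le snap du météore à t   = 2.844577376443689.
Nous devons dériver notre équation du jerk j(t) = 0 1 fois. En prenant d/dt de j(t), nous trouvons s(t) = 0. En utilisant s(t) = 0 et en substituant t = 2.844577376443689, nous trouvons s = 0.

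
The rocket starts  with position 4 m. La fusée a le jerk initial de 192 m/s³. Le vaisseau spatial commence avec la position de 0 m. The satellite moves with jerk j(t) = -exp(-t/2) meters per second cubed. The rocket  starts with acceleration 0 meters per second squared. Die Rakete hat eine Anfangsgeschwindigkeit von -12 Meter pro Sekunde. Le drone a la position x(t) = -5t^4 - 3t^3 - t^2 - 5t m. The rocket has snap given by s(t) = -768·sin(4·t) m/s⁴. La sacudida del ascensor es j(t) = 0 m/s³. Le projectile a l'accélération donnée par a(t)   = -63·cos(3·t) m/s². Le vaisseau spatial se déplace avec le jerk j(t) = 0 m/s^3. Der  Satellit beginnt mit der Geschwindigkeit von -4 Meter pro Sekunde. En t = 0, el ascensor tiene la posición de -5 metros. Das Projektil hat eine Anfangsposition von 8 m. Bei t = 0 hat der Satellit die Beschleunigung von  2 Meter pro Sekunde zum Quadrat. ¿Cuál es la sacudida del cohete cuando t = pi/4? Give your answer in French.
Pour résoudre ceci, nous devons prendre 1 intégrale de notre équation du snap s(t) = -768·sin(4·t). En prenant ∫s(t)dt et en appliquant j(0) = 192, nous trouvons j(t) = 192·cos(4·t). De l'équation du jerk j(t) = 192·cos(4·t), nous substituons t = pi/4 pour obtenir j = -192.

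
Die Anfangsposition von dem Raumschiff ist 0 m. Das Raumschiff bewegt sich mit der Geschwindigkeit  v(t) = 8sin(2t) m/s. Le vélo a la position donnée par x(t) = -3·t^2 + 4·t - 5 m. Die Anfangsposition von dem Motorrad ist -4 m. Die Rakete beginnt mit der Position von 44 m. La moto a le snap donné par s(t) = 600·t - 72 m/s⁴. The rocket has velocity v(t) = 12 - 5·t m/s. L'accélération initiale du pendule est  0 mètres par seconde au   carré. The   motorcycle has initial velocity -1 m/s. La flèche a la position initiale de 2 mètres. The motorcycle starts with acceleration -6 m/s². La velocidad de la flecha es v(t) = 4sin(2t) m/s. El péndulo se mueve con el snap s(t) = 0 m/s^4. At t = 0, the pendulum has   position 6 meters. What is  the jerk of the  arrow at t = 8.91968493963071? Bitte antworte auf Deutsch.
Wir müssen unsere Gleichung für die Geschwindigkeit v(t) = 4·sin(2·t) 2-mal ableiten. Die Ableitung von der Geschwindigkeit ergibt die Beschleunigung: a(t) = 8·cos(2·t). Die Ableitung von der Beschleunigung ergibt den Ruck: j(t) = -16·sin(2·t). Mit j(t) = -16·sin(2·t) und Einsetzen von t = 8.91968493963071, finden wir j = 13.5508924566739.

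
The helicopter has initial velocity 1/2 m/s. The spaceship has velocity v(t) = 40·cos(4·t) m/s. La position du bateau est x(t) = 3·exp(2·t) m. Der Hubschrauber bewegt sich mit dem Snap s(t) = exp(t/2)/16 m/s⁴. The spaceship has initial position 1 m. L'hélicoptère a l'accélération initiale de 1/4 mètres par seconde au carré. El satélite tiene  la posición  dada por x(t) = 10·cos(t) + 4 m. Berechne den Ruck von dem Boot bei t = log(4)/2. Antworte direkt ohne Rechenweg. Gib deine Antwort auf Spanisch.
j(log(4)/2) = 96.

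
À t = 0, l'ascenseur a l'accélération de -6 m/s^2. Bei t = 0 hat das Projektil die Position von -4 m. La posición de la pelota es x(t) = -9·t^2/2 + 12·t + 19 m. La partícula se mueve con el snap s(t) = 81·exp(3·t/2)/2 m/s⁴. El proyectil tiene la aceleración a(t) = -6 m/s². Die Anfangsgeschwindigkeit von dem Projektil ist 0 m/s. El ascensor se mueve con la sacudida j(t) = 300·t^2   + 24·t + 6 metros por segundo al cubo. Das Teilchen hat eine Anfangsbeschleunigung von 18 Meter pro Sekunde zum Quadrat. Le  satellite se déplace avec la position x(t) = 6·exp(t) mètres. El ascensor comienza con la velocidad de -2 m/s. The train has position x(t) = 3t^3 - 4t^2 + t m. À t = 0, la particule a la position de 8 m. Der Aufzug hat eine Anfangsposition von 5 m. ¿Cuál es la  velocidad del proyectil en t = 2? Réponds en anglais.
To find the answer, we compute 1 integral of a(t) = -6. Integrating acceleration and using the initial condition v(0) = 0, we get v(t) = -6·t. We have velocity v(t) = -6·t. Substituting t = 2: v(2) = -12.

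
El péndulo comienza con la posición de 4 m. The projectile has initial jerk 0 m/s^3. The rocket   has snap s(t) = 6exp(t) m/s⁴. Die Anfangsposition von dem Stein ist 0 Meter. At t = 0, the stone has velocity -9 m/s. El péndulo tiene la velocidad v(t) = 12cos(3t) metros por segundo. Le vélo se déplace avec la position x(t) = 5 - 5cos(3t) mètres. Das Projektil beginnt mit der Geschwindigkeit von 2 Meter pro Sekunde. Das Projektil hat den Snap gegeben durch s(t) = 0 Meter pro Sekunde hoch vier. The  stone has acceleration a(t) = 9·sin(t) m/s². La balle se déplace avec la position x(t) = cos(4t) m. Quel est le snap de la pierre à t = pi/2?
Nous devons dériver notre équation de l'accélération a(t) = 9·sin(t) 2 fois. La dérivée de l'accélération donne le jerk: j(t) = 9·cos(t). La dérivée du jerk donne le snap: s(t) = -9·sin(t). De l'équation du snap s(t) = -9·sin(t), nous substituons t = pi/2 pour obtenir s = -9.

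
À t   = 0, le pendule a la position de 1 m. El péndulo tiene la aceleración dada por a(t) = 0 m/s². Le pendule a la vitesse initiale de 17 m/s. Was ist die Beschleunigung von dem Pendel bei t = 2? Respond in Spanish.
Usando a(t) = 0 y sustituyendo t = 2, encontramos a = 0.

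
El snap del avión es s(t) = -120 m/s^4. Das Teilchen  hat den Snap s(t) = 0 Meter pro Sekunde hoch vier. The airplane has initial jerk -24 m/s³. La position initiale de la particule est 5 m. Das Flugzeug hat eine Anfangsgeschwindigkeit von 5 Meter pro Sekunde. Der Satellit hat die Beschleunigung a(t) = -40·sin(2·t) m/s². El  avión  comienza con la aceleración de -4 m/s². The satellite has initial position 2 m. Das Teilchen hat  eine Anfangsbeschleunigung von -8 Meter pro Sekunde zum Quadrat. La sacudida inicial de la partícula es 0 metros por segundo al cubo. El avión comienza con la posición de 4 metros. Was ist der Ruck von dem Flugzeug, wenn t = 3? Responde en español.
Debemos encontrar la integral de nuestra ecuación del snap s(t) = -120 1 vez. Integrando el snap y usando la condición inicial j(0) = -24, obtenemos j(t) = -120·t - 24. Usando j(t) = -120·t - 24 y sustituyendo t = 3, encontramos j = -384.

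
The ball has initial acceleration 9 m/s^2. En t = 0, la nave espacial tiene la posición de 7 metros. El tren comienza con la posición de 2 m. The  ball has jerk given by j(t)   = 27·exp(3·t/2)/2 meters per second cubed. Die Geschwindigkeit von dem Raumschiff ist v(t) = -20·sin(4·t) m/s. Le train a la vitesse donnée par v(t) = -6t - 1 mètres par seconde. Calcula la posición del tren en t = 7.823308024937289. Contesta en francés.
Nous devons trouver l'intégrale de notre équation de la vitesse v(t) = -6·t - 1 1 fois. En intégrant la vitesse et en utilisant la condition initiale x(0) = 2, nous obtenons x(t) = -3·t^2 - t + 2. En utilisant x(t) = -3·t^2 - t + 2 et en substituant t = 7.823308024937289, nous trouvons x = -189.435753384082.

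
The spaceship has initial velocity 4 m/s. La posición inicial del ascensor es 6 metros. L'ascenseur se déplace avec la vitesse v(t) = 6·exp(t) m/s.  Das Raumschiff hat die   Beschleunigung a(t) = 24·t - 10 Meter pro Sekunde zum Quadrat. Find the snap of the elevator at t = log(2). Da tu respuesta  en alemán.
Um dies zu lösen, müssen wir 3 Ableitungen unserer Gleichung für die Geschwindigkeit v(t) = 6·exp(t) nehmen. Durch Ableiten von der Geschwindigkeit erhalten wir die Beschleunigung: a(t) = 6·exp(t). Durch Ableiten von der Beschleunigung erhalten wir den Ruck: j(t) = 6·exp(t). Mit d/dt von j(t) finden wir s(t) = 6·exp(t). Wir haben den Snap s(t) = 6·exp(t). Durch Einsetzen von t = log(2): s(log(2)) = 12.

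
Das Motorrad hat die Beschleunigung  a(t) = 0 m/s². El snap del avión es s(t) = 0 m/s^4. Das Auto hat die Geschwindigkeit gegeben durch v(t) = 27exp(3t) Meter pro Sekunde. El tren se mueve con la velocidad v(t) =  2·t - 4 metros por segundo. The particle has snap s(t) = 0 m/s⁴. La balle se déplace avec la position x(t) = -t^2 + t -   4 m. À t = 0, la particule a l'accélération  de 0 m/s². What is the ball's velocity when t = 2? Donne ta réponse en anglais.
Starting from position x(t) = -t^2 + t - 4, we take 1 derivative. Taking d/dt of x(t), we find v(t) = 1 - 2·t. Using v(t) = 1 - 2·t and substituting t = 2, we find v = -3.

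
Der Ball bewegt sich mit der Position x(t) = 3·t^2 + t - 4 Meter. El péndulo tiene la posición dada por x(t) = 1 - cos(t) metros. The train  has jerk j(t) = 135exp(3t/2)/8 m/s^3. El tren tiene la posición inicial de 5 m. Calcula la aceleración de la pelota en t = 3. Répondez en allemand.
Ausgehend von der Position x(t) = 3·t^2 + t - 4, nehmen wir 2 Ableitungen. Durch Ableiten von der Position erhalten wir die Geschwindigkeit: v(t) = 6·t + 1. Die Ableitung von der Geschwindigkeit ergibt die Beschleunigung: a(t) = 6. Mit a(t) = 6 und Einsetzen von t = 3, finden wir a = 6.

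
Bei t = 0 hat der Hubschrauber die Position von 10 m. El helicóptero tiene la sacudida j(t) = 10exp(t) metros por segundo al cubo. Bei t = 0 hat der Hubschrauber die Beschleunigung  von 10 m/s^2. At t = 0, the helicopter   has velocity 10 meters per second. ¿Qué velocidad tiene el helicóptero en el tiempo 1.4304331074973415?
Partiendo de la sacudida j(t) = 10·exp(t), tomamos 2 integrales. La antiderivada de la sacudida es la aceleración. Usando a(0) = 10, obtenemos a(t) = 10·exp(t). La integral de la aceleración, con v(0) = 10, da la velocidad: v(t) = 10·exp(t). Tenemos la velocidad v(t) = 10·exp(t). Sustituyendo t = 1.4304331074973415: v(1.4304331074973415) = 41.8050940985358.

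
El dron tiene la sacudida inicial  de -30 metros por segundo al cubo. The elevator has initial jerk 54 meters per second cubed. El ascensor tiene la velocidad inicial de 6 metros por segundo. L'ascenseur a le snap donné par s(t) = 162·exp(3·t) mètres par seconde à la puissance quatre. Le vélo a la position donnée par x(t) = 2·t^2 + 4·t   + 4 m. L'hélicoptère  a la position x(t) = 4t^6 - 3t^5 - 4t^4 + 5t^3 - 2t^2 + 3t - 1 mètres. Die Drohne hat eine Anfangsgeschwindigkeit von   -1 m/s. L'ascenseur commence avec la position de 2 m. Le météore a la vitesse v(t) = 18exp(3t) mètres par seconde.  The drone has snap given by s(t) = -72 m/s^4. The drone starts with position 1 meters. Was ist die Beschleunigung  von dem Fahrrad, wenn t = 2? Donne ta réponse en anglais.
To solve this, we need to take 2 derivatives of our position equation x(t) = 2·t^2 + 4·t + 4. Taking d/dt of x(t), we find v(t) = 4·t + 4. The derivative of velocity gives acceleration: a(t) = 4. From the given acceleration equation a(t) = 4, we substitute t = 2 to get a = 4.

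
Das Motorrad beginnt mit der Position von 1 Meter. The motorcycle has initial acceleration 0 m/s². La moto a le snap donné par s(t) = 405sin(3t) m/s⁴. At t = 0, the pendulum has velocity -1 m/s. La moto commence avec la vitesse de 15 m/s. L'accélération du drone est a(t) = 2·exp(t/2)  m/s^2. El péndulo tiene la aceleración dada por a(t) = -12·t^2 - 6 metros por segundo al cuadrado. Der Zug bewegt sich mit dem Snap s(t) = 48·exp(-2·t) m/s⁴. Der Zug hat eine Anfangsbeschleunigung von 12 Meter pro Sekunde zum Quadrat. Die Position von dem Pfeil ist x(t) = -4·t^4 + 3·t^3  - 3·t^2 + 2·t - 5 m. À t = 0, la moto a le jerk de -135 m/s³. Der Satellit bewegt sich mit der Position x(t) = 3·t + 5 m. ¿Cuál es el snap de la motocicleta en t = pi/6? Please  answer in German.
Aus der Gleichung für den Snap s(t) = 405·sin(3·t), setzen wir t = pi/6 ein und erhalten s = 405.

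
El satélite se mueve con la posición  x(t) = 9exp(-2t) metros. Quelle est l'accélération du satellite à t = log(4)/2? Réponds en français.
Pour résoudre ceci, nous devons prendre 2 dérivées de notre équation de la position x(t) = 9·exp(-2·t). La dérivée de la position donne la vitesse: v(t) = -18·exp(-2·t). La dérivée de la vitesse donne l'accélération: a(t) = 36·exp(-2·t). Nous avons l'accélération a(t) = 36·exp(-2·t). En substituant t = log(4)/2: a(log(4)/2) = 9.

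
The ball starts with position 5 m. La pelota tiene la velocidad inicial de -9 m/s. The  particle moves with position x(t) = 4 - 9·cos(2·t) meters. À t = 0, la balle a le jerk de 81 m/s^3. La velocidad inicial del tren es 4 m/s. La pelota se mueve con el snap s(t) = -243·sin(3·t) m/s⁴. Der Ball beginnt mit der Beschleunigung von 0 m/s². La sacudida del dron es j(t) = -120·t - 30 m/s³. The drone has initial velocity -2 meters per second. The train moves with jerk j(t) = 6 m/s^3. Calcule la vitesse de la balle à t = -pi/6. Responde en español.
Partiendo del snap s(t) = -243·sin(3·t), tomamos 3 integrales. Tomando ∫s(t)dt y aplicando j(0) = 81, encontramos j(t) = 81·cos(3·t). Tomando ∫j(t)dt y aplicando a(0) = 0, encontramos a(t) = 27·sin(3·t). La integral de la aceleración, con v(0) = -9, da la velocidad: v(t) = -9·cos(3·t). Tenemos la velocidad v(t) = -9·cos(3·t). Sustituyendo t = -pi/6: v(-pi/6) = 0.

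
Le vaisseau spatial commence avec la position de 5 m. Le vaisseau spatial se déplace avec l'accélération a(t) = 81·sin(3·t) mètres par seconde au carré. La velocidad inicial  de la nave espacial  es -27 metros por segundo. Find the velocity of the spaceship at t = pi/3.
To solve this, we need to take 1 antiderivative of our acceleration equation a(t) = 81·sin(3·t). Finding the integral of a(t) and using v(0) = -27: v(t) = -27·cos(3·t). We have velocity v(t) = -27·cos(3·t). Substituting t = pi/3: v(pi/3) = 27.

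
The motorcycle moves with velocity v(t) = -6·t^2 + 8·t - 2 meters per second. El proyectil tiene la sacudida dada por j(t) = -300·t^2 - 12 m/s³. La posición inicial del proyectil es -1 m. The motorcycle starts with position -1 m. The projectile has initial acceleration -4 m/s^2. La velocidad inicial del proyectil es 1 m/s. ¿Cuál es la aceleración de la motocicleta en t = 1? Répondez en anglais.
To solve this, we need to take 1 derivative of our velocity equation v(t) = -6·t^2 + 8·t - 2. Differentiating velocity, we get acceleration: a(t) = 8 - 12·t. We have acceleration a(t) = 8 - 12·t. Substituting t = 1: a(1) = -4.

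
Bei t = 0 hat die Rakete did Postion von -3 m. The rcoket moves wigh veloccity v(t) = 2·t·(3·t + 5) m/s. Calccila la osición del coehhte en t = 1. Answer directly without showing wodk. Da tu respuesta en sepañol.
La respuesta es 4.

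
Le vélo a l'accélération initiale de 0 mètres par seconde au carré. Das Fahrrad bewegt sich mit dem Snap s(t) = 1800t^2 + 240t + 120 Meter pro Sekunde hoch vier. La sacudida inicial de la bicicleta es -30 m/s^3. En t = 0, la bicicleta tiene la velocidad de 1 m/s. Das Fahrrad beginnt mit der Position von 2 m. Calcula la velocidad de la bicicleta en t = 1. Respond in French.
Pour résoudre ceci, nous devons prendre 3 intégrales de notre équation du snap s(t) = 1800·t^2 + 240·t + 120. L'intégrale du snap est le jerk. En utilisant j(0) = -30, nous obtenons j(t) = 600·t^3 + 120·t^2 + 120·t - 30. L'intégrale du jerk est l'accélération. En utilisant a(0) = 0, nous obtenons a(t) = 10·t·(15·t^3 + 4·t^2 + 6·t - 3). En intégrant l'accélération et en utilisant la condition initiale v(0) = 1, nous obtenons v(t) = 30·t^5 + 10·t^4 + 20·t^3 - 15·t^2 + 1. Nous avons la vitesse v(t) = 30·t^5 + 10·t^4 + 20·t^3 - 15·t^2 + 1. En substituant t = 1: v(1) = 46.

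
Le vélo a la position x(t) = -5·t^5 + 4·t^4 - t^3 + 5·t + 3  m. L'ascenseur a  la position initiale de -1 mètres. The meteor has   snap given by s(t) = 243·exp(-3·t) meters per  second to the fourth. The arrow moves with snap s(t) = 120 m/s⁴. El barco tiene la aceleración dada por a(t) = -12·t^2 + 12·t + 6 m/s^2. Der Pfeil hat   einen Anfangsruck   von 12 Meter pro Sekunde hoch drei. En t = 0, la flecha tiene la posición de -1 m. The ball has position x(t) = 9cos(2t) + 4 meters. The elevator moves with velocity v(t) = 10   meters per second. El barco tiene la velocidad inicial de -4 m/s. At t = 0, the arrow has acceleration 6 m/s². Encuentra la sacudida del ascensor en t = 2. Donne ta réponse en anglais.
To solve this, we need to take 2 derivatives of our velocity equation v(t) = 10. Taking d/dt of v(t), we find a(t) = 0. Differentiating acceleration, we get jerk: j(t) = 0. Using j(t) = 0 and substituting t = 2, we find j = 0.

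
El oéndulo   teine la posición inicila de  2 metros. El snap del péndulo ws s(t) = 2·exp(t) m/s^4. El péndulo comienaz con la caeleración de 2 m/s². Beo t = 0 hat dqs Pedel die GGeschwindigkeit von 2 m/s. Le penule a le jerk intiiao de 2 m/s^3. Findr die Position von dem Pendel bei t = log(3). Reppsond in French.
Pour résoudre ceci, nous devons prendre 4 intégrales de notre équation du snap s(t) = 2·exp(t). La primitive du snap est le jerk. En utilisant j(0) = 2, nous obtenons j(t) = 2·exp(t). L'intégrale du jerk, avec a(0) = 2, donne l'accélération: a(t) = 2·exp(t). L'intégrale de l'accélération, avec v(0) = 2, donne la vitesse: v(t) = 2·exp(t). En prenant ∫v(t)dt et en appliquant x(0) = 2, nous trouvons x(t) = 2·exp(t). De l'équation de la position x(t) = 2·exp(t), nous substituons t = log(3) pour obtenir x = 6.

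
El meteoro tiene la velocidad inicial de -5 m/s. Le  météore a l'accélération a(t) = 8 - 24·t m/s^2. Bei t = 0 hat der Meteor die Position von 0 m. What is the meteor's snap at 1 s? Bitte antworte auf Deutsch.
Ausgehend von der Beschleunigung a(t) = 8 - 24·t, nehmen wir 2 Ableitungen. Mit d/dt von a(t) finden wir j(t) = -24. Die Ableitung von dem Ruck ergibt den Snap: s(t) = 0. Wir haben den Snap s(t) = 0. Durch Einsetzen von t = 1: s(1) = 0.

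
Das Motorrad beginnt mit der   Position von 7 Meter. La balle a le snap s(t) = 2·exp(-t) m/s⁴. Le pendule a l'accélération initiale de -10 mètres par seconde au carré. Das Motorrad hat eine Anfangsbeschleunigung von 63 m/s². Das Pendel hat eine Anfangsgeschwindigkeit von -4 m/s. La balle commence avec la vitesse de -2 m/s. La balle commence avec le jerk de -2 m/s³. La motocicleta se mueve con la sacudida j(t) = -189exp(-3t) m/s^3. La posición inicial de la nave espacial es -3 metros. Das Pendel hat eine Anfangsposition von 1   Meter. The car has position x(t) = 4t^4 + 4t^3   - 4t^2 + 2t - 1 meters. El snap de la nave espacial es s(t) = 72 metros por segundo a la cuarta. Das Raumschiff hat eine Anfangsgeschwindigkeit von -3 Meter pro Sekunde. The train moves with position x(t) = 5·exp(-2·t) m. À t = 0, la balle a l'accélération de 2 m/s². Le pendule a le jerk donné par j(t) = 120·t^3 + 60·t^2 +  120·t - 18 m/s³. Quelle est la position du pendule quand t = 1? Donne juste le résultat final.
La réponse est -4.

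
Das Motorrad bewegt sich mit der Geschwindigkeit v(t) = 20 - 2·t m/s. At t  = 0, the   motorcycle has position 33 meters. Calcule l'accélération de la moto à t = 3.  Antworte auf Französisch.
Pour résoudre ceci, nous devons prendre 1 dérivée de notre équation de la vitesse v(t) = 20 - 2·t. En dérivant la vitesse, nous obtenons l'accélération: a(t) = -2. En utilisant a(t) = -2 et en substituant t = 3, nous trouvons a = -2.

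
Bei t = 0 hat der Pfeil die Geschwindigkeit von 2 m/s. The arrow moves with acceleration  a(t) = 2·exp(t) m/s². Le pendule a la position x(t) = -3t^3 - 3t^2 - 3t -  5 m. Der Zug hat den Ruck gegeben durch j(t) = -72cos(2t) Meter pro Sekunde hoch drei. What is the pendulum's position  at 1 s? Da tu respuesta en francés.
En utilisant x(t) = -3·t^3 - 3·t^2 - 3·t - 5 et en substituant t = 1, nous trouvons x = -14.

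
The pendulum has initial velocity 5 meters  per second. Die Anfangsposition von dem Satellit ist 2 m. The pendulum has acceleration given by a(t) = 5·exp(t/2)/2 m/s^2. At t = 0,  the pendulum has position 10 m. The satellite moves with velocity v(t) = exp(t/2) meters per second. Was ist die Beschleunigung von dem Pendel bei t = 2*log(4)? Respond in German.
Mit a(t) = 5·exp(t/2)/2 und Einsetzen von t = 2*log(4), finden wir a = 10.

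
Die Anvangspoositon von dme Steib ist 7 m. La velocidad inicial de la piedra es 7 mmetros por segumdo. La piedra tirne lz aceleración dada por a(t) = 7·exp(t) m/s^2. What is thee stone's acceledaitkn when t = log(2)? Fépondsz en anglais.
We have acceleration a(t) = 7·exp(t). Substituting t = log(2): a(log(2)) = 14.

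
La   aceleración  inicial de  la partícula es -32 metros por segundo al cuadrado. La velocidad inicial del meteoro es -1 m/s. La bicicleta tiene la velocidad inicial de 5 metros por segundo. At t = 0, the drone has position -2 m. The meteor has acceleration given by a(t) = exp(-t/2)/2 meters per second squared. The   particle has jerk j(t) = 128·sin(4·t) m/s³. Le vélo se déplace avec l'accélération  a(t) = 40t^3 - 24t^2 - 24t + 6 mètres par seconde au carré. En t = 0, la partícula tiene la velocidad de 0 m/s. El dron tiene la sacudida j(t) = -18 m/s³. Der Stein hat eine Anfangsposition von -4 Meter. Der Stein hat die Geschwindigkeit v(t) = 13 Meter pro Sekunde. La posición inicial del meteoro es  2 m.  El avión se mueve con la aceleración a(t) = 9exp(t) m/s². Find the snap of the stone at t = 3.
To solve this, we need to take 3 derivatives of our velocity equation v(t) = 13. The derivative of velocity gives acceleration: a(t) = 0. Differentiating acceleration, we get jerk: j(t) = 0. The derivative of jerk gives snap: s(t) = 0. Using s(t) = 0 and substituting t = 3, we find s = 0.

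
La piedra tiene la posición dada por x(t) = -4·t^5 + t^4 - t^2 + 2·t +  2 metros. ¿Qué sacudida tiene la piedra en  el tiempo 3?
Partiendo de la posición x(t) = -4·t^5 + t^4 - t^2 + 2·t + 2, tomamos 3 derivadas. Derivando la posición, obtenemos la velocidad: v(t) = -20·t^4 + 4·t^3 - 2·t + 2. Tomando d/dt de v(t), encontramos a(t) = -80·t^3 + 12·t^2 - 2. La derivada de la aceleración da la sacudida: j(t) = -240·t^2 + 24·t. Tenemos la sacudida j(t) = -240·t^2 + 24·t. Sustituyendo t = 3: j(3) = -2088.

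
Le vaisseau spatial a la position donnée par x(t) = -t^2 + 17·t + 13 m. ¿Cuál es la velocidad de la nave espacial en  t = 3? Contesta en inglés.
We must differentiate our position equation x(t) = -t^2 + 17·t + 13 1 time. Differentiating position, we get velocity: v(t) = 17 - 2·t. Using v(t) = 17 - 2·t and substituting t = 3, we find v = 11.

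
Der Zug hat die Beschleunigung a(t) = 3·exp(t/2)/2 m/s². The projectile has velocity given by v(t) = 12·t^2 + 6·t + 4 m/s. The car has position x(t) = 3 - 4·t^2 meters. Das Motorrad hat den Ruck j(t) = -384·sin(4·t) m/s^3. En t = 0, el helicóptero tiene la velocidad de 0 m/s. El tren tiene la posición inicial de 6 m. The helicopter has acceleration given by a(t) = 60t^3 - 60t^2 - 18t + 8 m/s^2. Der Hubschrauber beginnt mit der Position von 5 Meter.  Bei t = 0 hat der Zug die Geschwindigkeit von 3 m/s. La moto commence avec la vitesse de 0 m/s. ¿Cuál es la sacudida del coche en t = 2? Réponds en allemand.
Um dies zu lösen, müssen wir 3 Ableitungen unserer Gleichung für die Position x(t) = 3 - 4·t^2 nehmen. Durch Ableiten von der Position erhalten wir die Geschwindigkeit: v(t) = -8·t. Mit d/dt von v(t) finden wir a(t) = -8. Die Ableitung von der Beschleunigung ergibt den Ruck: j(t) = 0. Wir haben den Ruck j(t) = 0. Durch Einsetzen von t = 2: j(2) = 0.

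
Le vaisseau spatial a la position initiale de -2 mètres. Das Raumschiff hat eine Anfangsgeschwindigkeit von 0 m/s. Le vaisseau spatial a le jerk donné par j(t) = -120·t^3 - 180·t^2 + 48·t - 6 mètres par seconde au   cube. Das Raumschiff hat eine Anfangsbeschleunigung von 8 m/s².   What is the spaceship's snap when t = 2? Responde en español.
Partiendo de la sacudida j(t) = -120·t^3 - 180·t^2 + 48·t - 6, tomamos 1 derivada. Tomando d/dt de j(t), encontramos s(t) = -360·t^2 - 360·t + 48. De la ecuación del snap s(t) = -360·t^2 - 360·t + 48, sustituimos t = 2 para obtener s = -2112.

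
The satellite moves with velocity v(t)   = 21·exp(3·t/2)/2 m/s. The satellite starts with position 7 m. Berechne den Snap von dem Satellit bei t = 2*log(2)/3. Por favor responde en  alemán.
Um dies zu lösen, müssen wir 3 Ableitungen unserer Gleichung für die Geschwindigkeit v(t) = 21·exp(3·t/2)/2 nehmen. Mit d/dt von v(t) finden wir a(t) = 63·exp(3·t/2)/4. Mit d/dt von a(t) finden wir j(t) = 189·exp(3·t/2)/8. Durch Ableiten von dem Ruck erhalten wir den Snap: s(t) = 567·exp(3·t/2)/16. Aus der Gleichung für den Snap s(t) = 567·exp(3·t/2)/16, setzen wir t = 2*log(2)/3 ein und erhalten s = 567/8.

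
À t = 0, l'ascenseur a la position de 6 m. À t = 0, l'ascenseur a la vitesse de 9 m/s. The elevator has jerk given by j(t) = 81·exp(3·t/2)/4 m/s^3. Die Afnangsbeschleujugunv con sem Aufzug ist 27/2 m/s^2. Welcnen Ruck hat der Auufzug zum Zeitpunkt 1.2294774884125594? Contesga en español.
Usando j(t) = 81·exp(3·t/2)/4 y sustituyendo t = 1.2294774884125594, encontramos j = 128.043625000681.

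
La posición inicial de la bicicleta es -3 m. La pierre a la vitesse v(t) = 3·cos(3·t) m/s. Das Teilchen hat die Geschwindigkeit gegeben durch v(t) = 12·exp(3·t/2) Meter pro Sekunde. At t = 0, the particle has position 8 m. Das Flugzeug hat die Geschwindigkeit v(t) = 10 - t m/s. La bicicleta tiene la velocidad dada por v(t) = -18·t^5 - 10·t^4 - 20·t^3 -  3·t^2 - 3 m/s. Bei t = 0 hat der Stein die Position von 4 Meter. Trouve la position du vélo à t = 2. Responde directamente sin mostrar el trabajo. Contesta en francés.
x(2) = -353.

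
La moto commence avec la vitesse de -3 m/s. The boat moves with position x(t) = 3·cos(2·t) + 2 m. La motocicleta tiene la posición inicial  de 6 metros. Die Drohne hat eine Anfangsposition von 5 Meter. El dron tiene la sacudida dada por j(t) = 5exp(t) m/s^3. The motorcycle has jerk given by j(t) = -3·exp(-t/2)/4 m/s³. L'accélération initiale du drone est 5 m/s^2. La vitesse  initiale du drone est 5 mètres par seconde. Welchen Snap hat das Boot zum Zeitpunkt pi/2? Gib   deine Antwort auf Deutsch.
Wir müssen unsere Gleichung für die Position x(t) = 3·cos(2·t) + 2 4-mal ableiten. Mit d/dt von x(t) finden wir v(t) = -6·sin(2·t). Mit d/dt von v(t) finden wir a(t) = -12·cos(2·t). Die Ableitung von der Beschleunigung ergibt den Ruck: j(t) = 24·sin(2·t). Die Ableitung von dem Ruck ergibt den Snap: s(t) = 48·cos(2·t). Wir haben den Snap s(t) = 48·cos(2·t). Durch Einsetzen von t = pi/2: s(pi/2) = -48.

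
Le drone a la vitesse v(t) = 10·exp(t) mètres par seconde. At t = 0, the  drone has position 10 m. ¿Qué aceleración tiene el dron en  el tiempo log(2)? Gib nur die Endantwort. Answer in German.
Die Beschleunigung bei t = log(2) ist a = 20.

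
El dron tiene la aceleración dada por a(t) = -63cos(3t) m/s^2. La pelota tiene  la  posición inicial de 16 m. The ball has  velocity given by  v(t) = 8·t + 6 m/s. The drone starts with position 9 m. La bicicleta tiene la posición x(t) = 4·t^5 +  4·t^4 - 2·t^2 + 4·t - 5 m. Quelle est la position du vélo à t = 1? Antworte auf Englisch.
From the given position equation x(t) = 4·t^5 + 4·t^4 - 2·t^2 + 4·t - 5, we substitute t = 1 to get x = 5.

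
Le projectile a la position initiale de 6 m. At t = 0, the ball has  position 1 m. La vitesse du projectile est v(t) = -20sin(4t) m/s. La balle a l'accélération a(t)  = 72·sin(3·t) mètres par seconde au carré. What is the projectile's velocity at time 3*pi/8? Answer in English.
From the given velocity equation v(t) = -20·sin(4·t), we substitute t = 3*pi/8 to get v = 20.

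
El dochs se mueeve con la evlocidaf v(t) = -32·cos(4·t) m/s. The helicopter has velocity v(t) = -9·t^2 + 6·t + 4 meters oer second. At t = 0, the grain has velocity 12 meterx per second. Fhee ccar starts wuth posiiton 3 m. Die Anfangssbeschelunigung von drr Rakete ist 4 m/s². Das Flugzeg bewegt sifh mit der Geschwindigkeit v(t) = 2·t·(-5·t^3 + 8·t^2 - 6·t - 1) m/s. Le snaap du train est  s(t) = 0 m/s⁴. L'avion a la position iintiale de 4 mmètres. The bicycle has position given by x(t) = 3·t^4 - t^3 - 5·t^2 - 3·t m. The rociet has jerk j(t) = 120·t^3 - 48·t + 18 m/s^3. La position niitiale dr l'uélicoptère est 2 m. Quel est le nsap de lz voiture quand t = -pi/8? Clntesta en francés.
En partant de la vitesse v(t) = -32·cos(4·t), nous prenons 3 dérivées. En prenant d/dt de v(t), nous trouvons a(t) = 128·sin(4·t). En dérivant l'accélération, nous obtenons le jerk: j(t) = 512·cos(4·t). La dérivée du jerk donne le snap: s(t) = -2048·sin(4·t). De l'équation du snap s(t) = -2048·sin(4·t), nous substituons t = -pi/8 pour obtenir s = 2048.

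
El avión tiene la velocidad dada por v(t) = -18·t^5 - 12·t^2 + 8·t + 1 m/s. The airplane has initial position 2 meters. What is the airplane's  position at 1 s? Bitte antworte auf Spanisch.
Partiendo de la velocidad v(t) = -18·t^5 - 12·t^2 + 8·t + 1, tomamos 1 antiderivada. La integral de la velocidad es la posición. Usando x(0) = 2, obtenemos x(t) = -3·t^6 - 4·t^3 + 4·t^2 + t + 2. Tenemos la posición x(t) = -3·t^6 - 4·t^3 + 4·t^2 + t + 2. Sustituyendo t = 1: x(1) = 0.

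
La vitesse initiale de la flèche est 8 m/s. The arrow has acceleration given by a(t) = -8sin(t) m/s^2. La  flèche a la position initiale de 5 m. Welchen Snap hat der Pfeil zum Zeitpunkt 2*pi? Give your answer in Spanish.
Para resolver esto, necesitamos tomar 2 derivadas de nuestra ecuación de la aceleración a(t) = -8·sin(t). Derivando la aceleración, obtenemos la sacudida: j(t) = -8·cos(t). La derivada de la sacudida da el snap: s(t) = 8·sin(t). Tenemos el snap s(t) = 8·sin(t). Sustituyendo t = 2*pi: s(2*pi) = 0.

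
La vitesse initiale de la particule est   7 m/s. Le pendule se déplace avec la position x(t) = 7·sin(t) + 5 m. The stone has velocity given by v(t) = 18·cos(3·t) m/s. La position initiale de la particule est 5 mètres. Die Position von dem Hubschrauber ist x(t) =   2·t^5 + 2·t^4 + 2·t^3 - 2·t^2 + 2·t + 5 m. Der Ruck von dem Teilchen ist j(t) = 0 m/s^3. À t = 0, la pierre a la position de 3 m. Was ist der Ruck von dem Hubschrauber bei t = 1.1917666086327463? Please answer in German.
Wir müssen unsere Gleichung für die Position x(t) = 2·t^5 + 2·t^4 + 2·t^3 - 2·t^2 + 2·t + 5 3-mal ableiten. Durch Ableiten von der Position erhalten wir die Geschwindigkeit: v(t) = 10·t^4 + 8·t^3 + 6·t^2 - 4·t + 2. Durch Ableiten von der Geschwindigkeit erhalten wir die Beschleunigung: a(t) = 40·t^3 + 24·t^2 + 12·t - 4. Durch Ableiten von der Beschleunigung erhalten wir den Ruck: j(t) = 120·t^2 + 48·t + 12. Aus der Gleichung für den Ruck j(t) = 120·t^2 + 48·t + 12, setzen wir t = 1.1917666086327463 ein und erhalten j = 239.641715148612.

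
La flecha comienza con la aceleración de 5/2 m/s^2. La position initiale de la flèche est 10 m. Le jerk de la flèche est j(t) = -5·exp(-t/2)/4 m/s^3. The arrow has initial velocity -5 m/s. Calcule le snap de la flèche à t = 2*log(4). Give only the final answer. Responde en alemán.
s(2*log(4)) = 5/32.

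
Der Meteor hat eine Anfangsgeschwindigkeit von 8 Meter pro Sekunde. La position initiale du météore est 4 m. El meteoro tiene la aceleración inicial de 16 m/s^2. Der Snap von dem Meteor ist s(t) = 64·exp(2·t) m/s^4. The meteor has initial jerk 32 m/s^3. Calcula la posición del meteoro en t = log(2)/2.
Necesitamos integrar nuestra ecuación del snap s(t) = 64·exp(2·t) 4 veces. La antiderivada del snap, con j(0) = 32, da la sacudida: j(t) = 32·exp(2·t). La integral de la sacudida es la aceleración. Usando a(0) = 16, obtenemos a(t) = 16·exp(2·t). Integrando la aceleración y usando la condición inicial v(0) = 8, obtenemos v(t) = 8·exp(2·t). La integral de la velocidad es la posición. Usando x(0) = 4, obtenemos x(t) = 4·exp(2·t). Tenemos la posición x(t) = 4·exp(2·t). Sustituyendo t = log(2)/2: x(log(2)/2) = 8.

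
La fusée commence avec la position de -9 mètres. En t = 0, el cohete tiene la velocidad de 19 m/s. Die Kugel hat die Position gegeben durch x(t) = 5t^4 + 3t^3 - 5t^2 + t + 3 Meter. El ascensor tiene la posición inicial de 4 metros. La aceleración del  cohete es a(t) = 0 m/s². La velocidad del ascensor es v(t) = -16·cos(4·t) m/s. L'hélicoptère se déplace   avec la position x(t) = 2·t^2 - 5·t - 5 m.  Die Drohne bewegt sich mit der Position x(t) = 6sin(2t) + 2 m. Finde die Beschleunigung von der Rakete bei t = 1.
Mit a(t) = 0 und Einsetzen von t = 1, finden wir a = 0.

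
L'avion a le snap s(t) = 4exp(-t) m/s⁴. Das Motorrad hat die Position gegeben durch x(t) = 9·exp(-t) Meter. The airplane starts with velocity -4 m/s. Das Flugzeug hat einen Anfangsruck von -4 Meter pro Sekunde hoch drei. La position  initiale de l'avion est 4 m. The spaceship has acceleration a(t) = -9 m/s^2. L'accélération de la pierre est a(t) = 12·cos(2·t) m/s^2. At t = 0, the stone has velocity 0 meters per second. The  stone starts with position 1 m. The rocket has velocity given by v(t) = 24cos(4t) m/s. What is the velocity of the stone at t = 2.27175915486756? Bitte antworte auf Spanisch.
Necesitamos integrar nuestra ecuación de la aceleración a(t) = 12·cos(2·t) 1 vez. La integral de la aceleración, con v(0) = 0, da la velocidad: v(t) = 6·sin(2·t). Usando v(t) = 6·sin(2·t) y sustituyendo t = 2.27175915486756, encontramos v = -5.91465120576890.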